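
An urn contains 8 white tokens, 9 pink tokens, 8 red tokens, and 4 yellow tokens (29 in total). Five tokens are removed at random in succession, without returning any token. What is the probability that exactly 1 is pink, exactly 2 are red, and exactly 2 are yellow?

Unordered draws without replacement: count favorable combinations over C(29,5).
Favorable = C(8,0) · C(9,1) · C(8,2) · C(4,2) = 1512; total = C(29,5) = 118755.
P = 1512/118755 = 24/1885 ≈ 0.0127.

24/1885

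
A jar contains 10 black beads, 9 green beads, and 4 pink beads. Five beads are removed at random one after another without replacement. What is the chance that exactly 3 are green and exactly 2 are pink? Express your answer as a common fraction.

Unordered draws without replacement: count favorable combinations over C(23,5).
Favorable = C(10,0) · C(9,3) · C(4,2) = 504; total = C(23,5) = 33649.
P = 504/33649 = 72/4807 ≈ 0.0150.

72/4807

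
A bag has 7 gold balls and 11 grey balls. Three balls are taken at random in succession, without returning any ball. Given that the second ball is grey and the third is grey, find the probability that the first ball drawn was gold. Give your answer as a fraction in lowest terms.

7/16

P(first=gold and the second ball is grey and the third is grey) = (7/18)·(11/17)·(10/16) = 385/2448.
P(E) = Σ over first color = 385/2448 + 55/272 = 55/153.
By Bayes, P(first=gold | E) = 385/2448 / 55/153 = 7/16 ≈ 0.4375.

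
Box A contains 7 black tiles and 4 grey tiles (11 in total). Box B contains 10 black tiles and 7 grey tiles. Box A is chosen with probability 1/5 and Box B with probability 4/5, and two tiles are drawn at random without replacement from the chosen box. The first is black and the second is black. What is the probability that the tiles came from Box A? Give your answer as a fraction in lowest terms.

238/1063

P(E | Box A) = 21/55; P(E | Box B) = 45/136.
P(E) = 1/5·21/55 + 4/5·45/136 = 3189/9350.
By Bayes' rule, P(Box A | E) = 21/275 / 3189/9350 = 238/1063 ≈ 0.2239.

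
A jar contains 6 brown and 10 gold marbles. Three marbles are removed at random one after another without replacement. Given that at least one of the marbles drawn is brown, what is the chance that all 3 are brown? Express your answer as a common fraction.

1/22

P(all 3 brown) = C(6,3)/C(16,3) = 1/28; P(at least one brown) = 1 − C(10,3)/C(16,3) = 11/14.
Since 'all 3 brown' ⊆ 'at least one brown', P(all 3 | at least one) = 1/28 / 11/14 = 1/22 ≈ 0.0455.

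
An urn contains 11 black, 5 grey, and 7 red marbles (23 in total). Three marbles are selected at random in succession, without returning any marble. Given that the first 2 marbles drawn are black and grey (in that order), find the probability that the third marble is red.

After removing 1 black, 1 grey, the urn has 7 red out of 21 remaining.
P(third is red | given) = 7/21 = 1/3 ≈ 0.3333.

1/3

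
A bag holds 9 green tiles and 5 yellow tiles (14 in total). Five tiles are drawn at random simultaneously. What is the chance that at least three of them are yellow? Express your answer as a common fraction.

29/143

Sum the hypergeometric tail for j = 3,…,5 yellow tiles.
Favorable = C(5,3)·C(9,2) + C(5,4)·C(9,1) + C(5,5)·C(9,0) = 406; total = C(14,5) = 2002.
P = 406/2002 = 29/143 ≈ 0.2028.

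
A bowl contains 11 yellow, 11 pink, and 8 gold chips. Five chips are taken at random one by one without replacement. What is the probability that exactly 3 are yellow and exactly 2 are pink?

3025/47502

Unordered draws without replacement: count favorable combinations over C(30,5).
Favorable = C(11,3) · C(11,2) · C(8,0) = 9075; total = C(30,5) = 142506.
P = 9075/142506 = 3025/47502 ≈ 0.0637.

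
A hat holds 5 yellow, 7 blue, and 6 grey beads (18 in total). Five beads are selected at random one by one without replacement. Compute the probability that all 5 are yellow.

1/8568

Unordered draws without replacement: count favorable combinations over C(18,5).
Favorable = C(5,5) · C(7,0) · C(6,0) = 1; total = C(18,5) = 8568.
P = 1/8568 = 1/8568 ≈ 0.0001.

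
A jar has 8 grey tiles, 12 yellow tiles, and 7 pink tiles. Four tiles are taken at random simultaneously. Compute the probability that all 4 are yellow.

Unordered draws without replacement: count favorable combinations over C(27,4).
Favorable = C(8,0) · C(12,4) · C(7,0) = 495; total = C(27,4) = 17550.
P = 495/17550 = 11/390 ≈ 0.0282.

11/390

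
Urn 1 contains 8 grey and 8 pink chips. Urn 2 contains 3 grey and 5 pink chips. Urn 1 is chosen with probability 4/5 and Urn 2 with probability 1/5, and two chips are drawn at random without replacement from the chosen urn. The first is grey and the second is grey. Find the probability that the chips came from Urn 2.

45/437

P(E | Urn 1) = 7/30; P(E | Urn 2) = 3/28.
P(E) = 4/5·7/30 + 1/5·3/28 = 437/2100.
By Bayes' rule, P(Urn 2 | E) = 3/140 / 437/2100 = 45/437 ≈ 0.1030.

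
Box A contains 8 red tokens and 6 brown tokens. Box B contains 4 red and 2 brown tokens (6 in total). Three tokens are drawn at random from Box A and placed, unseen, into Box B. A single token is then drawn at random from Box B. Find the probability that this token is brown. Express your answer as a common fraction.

Condition on how many of the transferred tokens are brown (from Box A: 6 brown of 14; then Box B has 9 total).
  0 brown: C(6,0)C(8,3)/C(14,3) = 2/13; then P = 2/9
  1 brown: C(6,1)C(8,2)/C(14,3) = 6/13; then P = 3/9
  2 brown: C(6,2)C(8,1)/C(14,3) = 30/91; then P = 4/9
  3 brown: C(6,3)C(8,0)/C(14,3) = 5/91; then P = 5/9
P(brown from Box B) = 23/63 ≈ 0.3651.

23/63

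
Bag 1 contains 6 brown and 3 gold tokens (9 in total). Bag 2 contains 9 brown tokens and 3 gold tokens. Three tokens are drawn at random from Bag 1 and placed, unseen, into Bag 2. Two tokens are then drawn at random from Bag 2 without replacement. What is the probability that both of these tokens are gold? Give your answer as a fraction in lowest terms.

5/84

Condition on how many of the transferred tokens are gold (from Bag 1: 3 gold of 9; then Bag 2 has 15 total).
  0 gold: C(3,0)C(6,3)/C(9,3) = 5/21; then P = C(3,2)/C(15,2) = 1/35
  1 gold: C(3,1)C(6,2)/C(9,3) = 15/28; then P = C(4,2)/C(15,2) = 2/35
  2 gold: C(3,2)C(6,1)/C(9,3) = 3/14; then P = C(5,2)/C(15,2) = 2/21
  3 gold: C(3,3)C(6,0)/C(9,3) = 1/84; then P = C(6,2)/C(15,2) = 1/7
P(both gold) = 5/84 ≈ 0.0595.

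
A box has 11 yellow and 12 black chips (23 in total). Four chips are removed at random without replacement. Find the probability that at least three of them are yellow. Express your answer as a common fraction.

6/23

Sum the hypergeometric tail for j = 3,…,4 yellow chips.
Favorable = C(11,3)·C(12,1) + C(11,4)·C(12,0) = 2310; total = C(23,4) = 8855.
P = 2310/8855 = 6/23 ≈ 0.2609.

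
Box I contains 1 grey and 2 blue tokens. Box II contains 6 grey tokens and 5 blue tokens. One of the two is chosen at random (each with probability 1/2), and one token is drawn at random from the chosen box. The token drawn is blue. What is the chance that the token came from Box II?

15/37

P(blue | Box I) = 2/3; P(blue | Box II) = 5/11.
P(blue) = 1/2·2/3 + 1/2·5/11 = 37/66.
By Bayes' rule, P(Box II | blue) = 5/22 / 37/66 = 15/37 ≈ 0.4054.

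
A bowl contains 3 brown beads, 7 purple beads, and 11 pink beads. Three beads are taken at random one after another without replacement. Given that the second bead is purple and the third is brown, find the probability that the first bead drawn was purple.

6/19

P(first=purple and the second bead is purple and the third is brown) = (7/21)·(6/20)·(3/19) = 3/190.
P(E) = Σ over first color = 1/190 + 3/190 + 11/380 = 1/20.
By Bayes, P(first=purple | E) = 3/190 / 1/20 = 6/19 ≈ 0.3158.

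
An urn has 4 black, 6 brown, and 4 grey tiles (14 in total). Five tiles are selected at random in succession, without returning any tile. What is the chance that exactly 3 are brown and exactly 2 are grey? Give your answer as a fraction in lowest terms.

60/1001

Unordered draws without replacement: count favorable combinations over C(14,5).
Favorable = C(4,0) · C(6,3) · C(4,2) = 120; total = C(14,5) = 2002.
P = 120/2002 = 60/1001 ≈ 0.0599.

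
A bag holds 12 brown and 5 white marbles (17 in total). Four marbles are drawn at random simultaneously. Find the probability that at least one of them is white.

377/476

Use the complement: P(at least one white) = 1 − P(no white).
P(none) = C(12,4)/C(17,4) = 495/2380.
So P = 1 − 495/2380 = 377/476 ≈ 0.7920.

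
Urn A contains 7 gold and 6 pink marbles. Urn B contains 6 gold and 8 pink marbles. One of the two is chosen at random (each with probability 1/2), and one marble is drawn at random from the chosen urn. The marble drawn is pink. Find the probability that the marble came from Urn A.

P(pink | Urn A) = 6/13; P(pink | Urn B) = 4/7.
P(pink) = 1/2·6/13 + 1/2·4/7 = 47/91.
By Bayes' rule, P(Urn A | pink) = 3/13 / 47/91 = 21/47 ≈ 0.4468.

21/47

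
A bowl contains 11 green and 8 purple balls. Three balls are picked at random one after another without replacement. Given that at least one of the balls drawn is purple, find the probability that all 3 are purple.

14/201

P(all 3 purple) = C(8,3)/C(19,3) = 56/969; P(at least one purple) = 1 − C(11,3)/C(19,3) = 268/323.
Since 'all 3 purple' ⊆ 'at least one purple', P(all 3 | at least one) = 56/969 / 268/323 = 14/201 ≈ 0.0697.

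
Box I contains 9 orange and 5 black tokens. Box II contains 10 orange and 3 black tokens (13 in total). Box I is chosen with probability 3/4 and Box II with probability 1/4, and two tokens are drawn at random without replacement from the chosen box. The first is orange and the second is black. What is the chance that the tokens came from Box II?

P(E | Box I) = 45/182; P(E | Box II) = 5/26.
P(E) = 3/4·45/182 + 1/4·5/26 = 85/364.
By Bayes' rule, P(Box II | E) = 5/104 / 85/364 = 7/34 ≈ 0.2059.

7/34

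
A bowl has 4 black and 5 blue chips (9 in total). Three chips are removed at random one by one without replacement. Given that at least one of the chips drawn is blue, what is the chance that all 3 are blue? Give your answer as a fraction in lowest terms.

P(all 3 blue) = C(5,3)/C(9,3) = 5/42; P(at least one blue) = 1 − C(4,3)/C(9,3) = 20/21.
Since 'all 3 blue' ⊆ 'at least one blue', P(all 3 | at least one) = 5/42 / 20/21 = 1/8 ≈ 0.1250.

1/8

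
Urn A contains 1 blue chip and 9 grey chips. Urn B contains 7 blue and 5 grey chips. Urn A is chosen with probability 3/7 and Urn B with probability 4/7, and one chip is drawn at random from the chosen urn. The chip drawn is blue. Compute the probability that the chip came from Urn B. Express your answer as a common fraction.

P(blue | Urn A) = 1/10; P(blue | Urn B) = 7/12.
P(blue) = 3/7·1/10 + 4/7·7/12 = 79/210.
By Bayes' rule, P(Urn B | blue) = 1/3 / 79/210 = 70/79 ≈ 0.8861.

70/79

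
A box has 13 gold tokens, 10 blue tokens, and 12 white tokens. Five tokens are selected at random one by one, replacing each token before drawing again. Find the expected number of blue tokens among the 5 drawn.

10/7

By linearity of expectation, E[X] = Σ P(draw i is blue); each independent draw has P(blue) = 10/35.
E[X] = 5 · 10/35 = 10/7 ≈ 1.4286.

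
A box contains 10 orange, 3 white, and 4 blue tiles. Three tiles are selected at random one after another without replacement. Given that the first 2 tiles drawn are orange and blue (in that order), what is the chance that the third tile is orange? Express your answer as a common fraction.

After removing 1 orange, 1 blue, the box has 9 orange out of 15 remaining.
P(third is orange | given) = 9/15 = 3/5 ≈ 0.6000.

3/5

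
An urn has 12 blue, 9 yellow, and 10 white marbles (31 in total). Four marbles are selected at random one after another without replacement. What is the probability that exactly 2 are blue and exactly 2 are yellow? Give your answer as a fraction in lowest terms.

Unordered draws without replacement: count favorable combinations over C(31,4).
Favorable = C(12,2) · C(9,2) · C(10,0) = 2376; total = C(31,4) = 31465.
P = 2376/31465 = 2376/31465 ≈ 0.0755.

2376/31465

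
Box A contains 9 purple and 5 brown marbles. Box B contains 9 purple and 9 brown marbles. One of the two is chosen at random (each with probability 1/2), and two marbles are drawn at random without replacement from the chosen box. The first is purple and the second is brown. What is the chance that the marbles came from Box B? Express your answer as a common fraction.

P(E | Box A) = 45/182; P(E | Box B) = 9/34.
P(E) = 1/2·45/182 + 1/2·9/34 = 396/1547.
By Bayes' rule, P(Box B | E) = 9/68 / 396/1547 = 91/176 ≈ 0.5170.

91/176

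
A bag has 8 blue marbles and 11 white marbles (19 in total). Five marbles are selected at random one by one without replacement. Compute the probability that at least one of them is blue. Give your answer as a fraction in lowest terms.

1861/1938

Use the complement: P(at least one blue) = 1 − P(no blue).
P(none) = C(11,5)/C(19,5) = 462/11628.
So P = 1 − 462/11628 = 1861/1938 ≈ 0.9603.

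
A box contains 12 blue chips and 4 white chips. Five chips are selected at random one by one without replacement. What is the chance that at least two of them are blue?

Sum the hypergeometric tail for j = 2,…,5 blue chips.
Favorable = C(12,2)·C(4,3) + C(12,3)·C(4,2) + C(12,4)·C(4,1) + C(12,5)·C(4,0) = 4356; total = C(16,5) = 4368.
P = 4356/4368 = 363/364 ≈ 0.9973.

363/364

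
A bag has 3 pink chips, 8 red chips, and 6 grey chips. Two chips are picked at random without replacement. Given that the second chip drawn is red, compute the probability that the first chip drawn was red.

7/16

P(first=red and the second chip drawn is red) = (8/17)·(7/16) = 7/34.
P(the second chip drawn is red) = Σ over first color = 3/34 + 7/34 + 3/17 = 8/17.
By Bayes, P(first=red | the second chip drawn is red) = 7/34 / 8/17 = 7/16 ≈ 0.4375.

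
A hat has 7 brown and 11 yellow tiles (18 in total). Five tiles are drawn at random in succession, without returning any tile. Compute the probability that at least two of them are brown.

Sum the hypergeometric tail for j = 2,…,5 brown tiles.
Favorable = C(7,2)·C(11,3) + C(7,3)·C(11,2) + C(7,4)·C(11,1) + C(7,5)·C(11,0) = 5796; total = C(18,5) = 8568.
P = 5796/8568 = 23/34 ≈ 0.6765.

23/34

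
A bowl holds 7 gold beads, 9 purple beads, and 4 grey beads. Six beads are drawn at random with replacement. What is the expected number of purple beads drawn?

27/10

By linearity of expectation, E[X] = Σ P(draw i is purple); each independent draw has P(purple) = 9/20.
E[X] = 6 · 9/20 = 27/10 ≈ 2.7000.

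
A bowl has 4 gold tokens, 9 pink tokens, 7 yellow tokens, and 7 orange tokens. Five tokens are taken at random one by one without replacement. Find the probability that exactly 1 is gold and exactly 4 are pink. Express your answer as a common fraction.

Unordered draws without replacement: count favorable combinations over C(27,5).
Favorable = C(4,1) · C(9,4) · C(7,0) · C(7,0) = 504; total = C(27,5) = 80730.
P = 504/80730 = 28/4485 ≈ 0.0062.

28/4485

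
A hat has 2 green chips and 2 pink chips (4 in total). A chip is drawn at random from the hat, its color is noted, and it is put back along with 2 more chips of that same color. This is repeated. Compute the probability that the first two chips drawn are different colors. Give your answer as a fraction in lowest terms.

Either green then pink, or pink then green; after the first draw the total is 6.
P = (2/4)·(2/6) + (2/4)·(2/6) = 1/3 ≈ 0.3333.

1/3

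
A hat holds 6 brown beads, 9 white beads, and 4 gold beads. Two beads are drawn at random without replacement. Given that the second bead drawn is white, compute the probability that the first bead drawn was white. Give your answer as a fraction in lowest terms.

4/9

P(first=white and the second bead drawn is white) = (9/19)·(8/18) = 4/19.
P(the second bead drawn is white) = Σ over first color = 3/19 + 4/19 + 2/19 = 9/19.
By Bayes, P(first=white | the second bead drawn is white) = 4/19 / 9/19 = 4/9 ≈ 0.4444.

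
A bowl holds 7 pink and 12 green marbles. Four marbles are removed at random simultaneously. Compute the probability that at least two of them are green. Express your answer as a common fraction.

Sum the hypergeometric tail for j = 2,…,4 green marbles.
Favorable = C(12,2)·C(7,2) + C(12,3)·C(7,1) + C(12,4)·C(7,0) = 3421; total = C(19,4) = 3876.
P = 3421/3876 = 3421/3876 ≈ 0.8826.

3421/3876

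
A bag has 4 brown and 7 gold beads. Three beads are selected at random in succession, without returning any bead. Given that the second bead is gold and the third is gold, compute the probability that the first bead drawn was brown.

4/9

P(first=brown and the second bead is gold and the third is gold) = (4/11)·(7/10)·(6/9) = 28/165.
P(E) = Σ over first color = 28/165 + 7/33 = 21/55.
By Bayes, P(first=brown | E) = 28/165 / 21/55 = 4/9 ≈ 0.4444.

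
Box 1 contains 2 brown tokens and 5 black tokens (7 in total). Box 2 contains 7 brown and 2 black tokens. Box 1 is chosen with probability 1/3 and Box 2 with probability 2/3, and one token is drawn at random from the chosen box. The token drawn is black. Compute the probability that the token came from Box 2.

P(black | Box 1) = 5/7; P(black | Box 2) = 2/9.
P(black) = 1/3·5/7 + 2/3·2/9 = 73/189.
By Bayes' rule, P(Box 2 | black) = 4/27 / 73/189 = 28/73 ≈ 0.3836.

28/73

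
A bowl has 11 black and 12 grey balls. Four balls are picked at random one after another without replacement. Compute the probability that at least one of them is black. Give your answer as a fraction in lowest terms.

Use the complement: P(at least one black) = 1 − P(no black).
P(none) = C(12,4)/C(23,4) = 495/8855.
So P = 1 − 495/8855 = 152/161 ≈ 0.9441.

152/161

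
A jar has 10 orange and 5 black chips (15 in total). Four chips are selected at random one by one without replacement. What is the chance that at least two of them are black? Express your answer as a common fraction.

Sum the hypergeometric tail for j = 2,…,4 black chips.
Favorable = C(5,2)·C(10,2) + C(5,3)·C(10,1) + C(5,4)·C(10,0) = 555; total = C(15,4) = 1365.
P = 555/1365 = 37/91 ≈ 0.4066.

37/91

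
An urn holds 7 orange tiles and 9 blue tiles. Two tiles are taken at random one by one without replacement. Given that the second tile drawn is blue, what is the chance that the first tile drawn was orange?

7/15

P(first=orange and the second tile drawn is blue) = (7/16)·(9/15) = 21/80.
P(the second tile drawn is blue) = Σ over first color = 21/80 + 3/10 = 9/16.
By Bayes, P(first=orange | the second tile drawn is blue) = 21/80 / 9/16 = 7/15 ≈ 0.4667.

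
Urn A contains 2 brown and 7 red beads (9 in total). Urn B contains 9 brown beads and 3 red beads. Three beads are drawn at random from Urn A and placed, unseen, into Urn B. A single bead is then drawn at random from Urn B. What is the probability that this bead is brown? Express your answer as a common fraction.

29/45

Condition on how many of the transferred beads are brown (from Urn A: 2 brown of 9; then Urn B has 15 total).
  0 brown: C(2,0)C(7,3)/C(9,3) = 5/12; then P = 9/15
  1 brown: C(2,1)C(7,2)/C(9,3) = 1/2; then P = 10/15
  2 brown: C(2,2)C(7,1)/C(9,3) = 1/12; then P = 11/15
P(brown from Urn B) = 29/45 ≈ 0.6444.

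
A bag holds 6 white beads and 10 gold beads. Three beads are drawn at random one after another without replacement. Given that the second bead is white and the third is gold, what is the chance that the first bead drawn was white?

5/14

P(first=white and the second bead is white and the third is gold) = (6/16)·(5/15)·(10/14) = 5/56.
P(E) = Σ over first color = 5/56 + 9/56 = 1/4.
By Bayes, P(first=white | E) = 5/56 / 1/4 = 5/14 ≈ 0.3571.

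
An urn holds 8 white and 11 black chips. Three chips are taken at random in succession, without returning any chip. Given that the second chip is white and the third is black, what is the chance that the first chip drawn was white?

P(first=white and the second chip is white and the third is black) = (8/19)·(7/18)·(11/17) = 308/2907.
P(E) = Σ over first color = 308/2907 + 440/2907 = 44/171.
By Bayes, P(first=white | E) = 308/2907 / 44/171 = 7/17 ≈ 0.4118.

7/17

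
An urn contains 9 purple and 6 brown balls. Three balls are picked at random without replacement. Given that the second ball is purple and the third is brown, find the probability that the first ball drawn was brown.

P(first=brown and the second ball is purple and the third is brown) = (6/15)·(9/14)·(5/13) = 9/91.
P(E) = Σ over first color = 72/455 + 9/91 = 9/35.
By Bayes, P(first=brown | E) = 9/91 / 9/35 = 5/13 ≈ 0.3846.

5/13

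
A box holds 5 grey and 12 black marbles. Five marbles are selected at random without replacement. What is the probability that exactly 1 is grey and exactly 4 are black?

2475/6188

Unordered draws without replacement: count favorable combinations over C(17,5).
Favorable = C(5,1) · C(12,4) = 2475; total = C(17,5) = 6188.
P = 2475/6188 = 2475/6188 ≈ 0.4000.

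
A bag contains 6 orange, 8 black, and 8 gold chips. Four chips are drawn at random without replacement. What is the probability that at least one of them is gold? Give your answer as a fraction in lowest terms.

Use the complement: P(at least one gold) = 1 − P(no gold).
P(none) = C(14,4)/C(22,4) = 1001/7315.
So P = 1 − 1001/7315 = 82/95 ≈ 0.8632.

82/95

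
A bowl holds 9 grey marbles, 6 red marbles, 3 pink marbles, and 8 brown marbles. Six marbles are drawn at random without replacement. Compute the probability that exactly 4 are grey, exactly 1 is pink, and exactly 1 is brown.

216/16445

Unordered draws without replacement: count favorable combinations over C(26,6).
Favorable = C(9,4) · C(6,0) · C(3,1) · C(8,1) = 3024; total = C(26,6) = 230230.
P = 3024/230230 = 216/16445 ≈ 0.0131.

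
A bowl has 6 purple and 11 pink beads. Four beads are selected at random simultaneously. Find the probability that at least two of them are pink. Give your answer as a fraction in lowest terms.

Sum the hypergeometric tail for j = 2,…,4 pink beads.
Favorable = C(11,2)·C(6,2) + C(11,3)·C(6,1) + C(11,4)·C(6,0) = 2145; total = C(17,4) = 2380.
P = 2145/2380 = 429/476 ≈ 0.9013.

429/476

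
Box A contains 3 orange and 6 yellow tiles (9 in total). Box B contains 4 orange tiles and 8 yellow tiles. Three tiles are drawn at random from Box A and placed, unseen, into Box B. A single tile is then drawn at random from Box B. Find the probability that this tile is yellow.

Condition on how many of the transferred tiles are yellow (from Box A: 6 yellow of 9; then Box B has 15 total).
  0 yellow: C(6,0)C(3,3)/C(9,3) = 1/84; then P = 8/15
  1 yellow: C(6,1)C(3,2)/C(9,3) = 3/14; then P = 9/15
  2 yellow: C(6,2)C(3,1)/C(9,3) = 15/28; then P = 10/15
  3 yellow: C(6,3)C(3,0)/C(9,3) = 5/21; then P = 11/15
P(yellow from Box B) = 2/3 ≈ 0.6667.

2/3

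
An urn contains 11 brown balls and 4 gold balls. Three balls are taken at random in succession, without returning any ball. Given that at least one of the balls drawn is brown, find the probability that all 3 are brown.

P(all 3 brown) = C(11,3)/C(15,3) = 33/91; P(at least one brown) = 1 − C(4,3)/C(15,3) = 451/455.
Since 'all 3 brown' ⊆ 'at least one brown', P(all 3 | at least one) = 33/91 / 451/455 = 15/41 ≈ 0.3659.

15/41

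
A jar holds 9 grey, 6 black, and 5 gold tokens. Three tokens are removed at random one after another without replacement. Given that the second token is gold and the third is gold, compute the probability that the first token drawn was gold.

P(first=gold and the second token is gold and the third is gold) = (5/20)·(4/19)·(3/18) = 1/114.
P(E) = Σ over first color = 1/38 + 1/57 + 1/114 = 1/19.
By Bayes, P(first=gold | E) = 1/114 / 1/19 = 1/6 ≈ 0.1667.

1/6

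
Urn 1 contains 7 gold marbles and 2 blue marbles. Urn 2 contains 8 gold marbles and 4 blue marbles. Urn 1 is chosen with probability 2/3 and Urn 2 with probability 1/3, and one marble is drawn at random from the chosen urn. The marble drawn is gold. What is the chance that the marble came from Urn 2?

3/10

P(gold | Urn 1) = 7/9; P(gold | Urn 2) = 2/3.
P(gold) = 2/3·7/9 + 1/3·2/3 = 20/27.
By Bayes' rule, P(Urn 2 | gold) = 2/9 / 20/27 = 3/10 ≈ 0.3000.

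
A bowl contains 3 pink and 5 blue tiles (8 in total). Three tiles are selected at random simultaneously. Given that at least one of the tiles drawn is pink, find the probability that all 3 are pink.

P(all 3 pink) = C(3,3)/C(8,3) = 1/56; P(at least one pink) = 1 − C(5,3)/C(8,3) = 23/28.
Since 'all 3 pink' ⊆ 'at least one pink', P(all 3 | at least one) = 1/56 / 23/28 = 1/46 ≈ 0.0217.

1/46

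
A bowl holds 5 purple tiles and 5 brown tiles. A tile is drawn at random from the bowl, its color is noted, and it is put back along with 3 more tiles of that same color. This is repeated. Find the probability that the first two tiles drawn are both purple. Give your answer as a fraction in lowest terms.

4/13

After a purple draw the bowl holds 8 purple out of 13.
P = (5/10)·(8/13) = 4/13 ≈ 0.3077.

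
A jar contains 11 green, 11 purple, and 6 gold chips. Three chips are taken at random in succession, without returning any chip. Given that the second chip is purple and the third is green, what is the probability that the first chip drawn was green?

P(first=green and the second chip is purple and the third is green) = (11/28)·(11/27)·(10/26) = 605/9828.
P(E) = Σ over first color = 605/9828 + 605/9828 + 121/3276 = 121/756.
By Bayes, P(first=green | E) = 605/9828 / 121/756 = 5/13 ≈ 0.3846.

5/13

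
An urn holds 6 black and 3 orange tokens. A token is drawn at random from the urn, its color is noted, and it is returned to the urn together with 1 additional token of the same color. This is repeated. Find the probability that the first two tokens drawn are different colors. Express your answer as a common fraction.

Either orange then black, or black then orange; after the first draw the total is 10.
P = (3/9)·(6/10) + (6/9)·(3/10) = 2/5 ≈ 0.4000.

2/5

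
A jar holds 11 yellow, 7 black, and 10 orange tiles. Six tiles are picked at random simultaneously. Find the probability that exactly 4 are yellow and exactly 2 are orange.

Unordered draws without replacement: count favorable combinations over C(28,6).
Favorable = C(11,4) · C(7,0) · C(10,2) = 14850; total = C(28,6) = 376740.
P = 14850/376740 = 165/4186 ≈ 0.0394.

165/4186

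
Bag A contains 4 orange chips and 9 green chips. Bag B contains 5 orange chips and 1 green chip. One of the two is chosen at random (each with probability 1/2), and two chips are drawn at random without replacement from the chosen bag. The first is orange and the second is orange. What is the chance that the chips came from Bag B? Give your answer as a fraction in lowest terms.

26/29

P(E | Bag A) = 1/13; P(E | Bag B) = 2/3.
P(E) = 1/2·1/13 + 1/2·2/3 = 29/78.
By Bayes' rule, P(Bag B | E) = 1/3 / 29/78 = 26/29 ≈ 0.8966.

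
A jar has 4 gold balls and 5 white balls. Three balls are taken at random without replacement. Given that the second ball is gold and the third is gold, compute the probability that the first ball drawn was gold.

2/7

P(first=gold and the second ball is gold and the third is gold) = (4/9)·(3/8)·(2/7) = 1/21.
P(E) = Σ over first color = 1/21 + 5/42 = 1/6.
By Bayes, P(first=gold | E) = 1/21 / 1/6 = 2/7 ≈ 0.2857.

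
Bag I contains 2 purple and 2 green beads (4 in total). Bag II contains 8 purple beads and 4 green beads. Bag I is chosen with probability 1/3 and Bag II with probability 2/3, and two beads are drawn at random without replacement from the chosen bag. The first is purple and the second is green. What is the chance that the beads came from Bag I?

P(E | Bag I) = 1/3; P(E | Bag II) = 8/33.
P(E) = 1/3·1/3 + 2/3·8/33 = 3/11.
By Bayes' rule, P(Bag I | E) = 1/9 / 3/11 = 11/27 ≈ 0.4074.

11/27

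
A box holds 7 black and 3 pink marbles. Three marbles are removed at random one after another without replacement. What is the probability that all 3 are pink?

Unordered draws without replacement: count favorable combinations over C(10,3).
Favorable = C(7,0) · C(3,3) = 1; total = C(10,3) = 120.
P = 1/120 = 1/120 ≈ 0.0083.

1/120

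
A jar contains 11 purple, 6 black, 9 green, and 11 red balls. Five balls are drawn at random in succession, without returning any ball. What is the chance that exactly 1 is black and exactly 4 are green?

Unordered draws without replacement: count favorable combinations over C(37,5).
Favorable = C(11,0) · C(6,1) · C(9,4) · C(11,0) = 756; total = C(37,5) = 435897.
P = 756/435897 = 12/6919 ≈ 0.0017.

12/6919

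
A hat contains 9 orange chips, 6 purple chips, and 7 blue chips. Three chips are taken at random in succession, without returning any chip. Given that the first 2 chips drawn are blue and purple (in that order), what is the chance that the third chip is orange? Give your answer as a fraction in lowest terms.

9/20

After removing 1 purple, 1 blue, the hat has 9 orange out of 20 remaining.
P(third is orange | given) = 9/20 ≈ 0.4500.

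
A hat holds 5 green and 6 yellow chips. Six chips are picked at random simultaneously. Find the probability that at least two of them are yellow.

76/77

Sum the hypergeometric tail for j = 2,…,6 yellow chips.
Favorable = C(6,2)·C(5,4) + C(6,3)·C(5,3) + C(6,4)·C(5,2) + C(6,5)·C(5,1) + C(6,6)·C(5,0) = 456; total = C(11,6) = 462.
P = 456/462 = 76/77 ≈ 0.9870.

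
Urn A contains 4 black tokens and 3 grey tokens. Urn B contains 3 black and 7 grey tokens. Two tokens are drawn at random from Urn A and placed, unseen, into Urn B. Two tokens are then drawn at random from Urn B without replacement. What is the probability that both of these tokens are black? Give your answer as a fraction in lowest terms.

Condition on how many of the transferred tokens are black (from Urn A: 4 black of 7; then Urn B has 12 total).
  0 black: C(4,0)C(3,2)/C(7,2) = 1/7; then P = C(3,2)/C(12,2) = 1/22
  1 black: C(4,1)C(3,1)/C(7,2) = 4/7; then P = C(4,2)/C(12,2) = 1/11
  2 black: C(4,2)C(3,0)/C(7,2) = 2/7; then P = C(5,2)/C(12,2) = 5/33
P(both black) = 47/462 ≈ 0.1017.

47/462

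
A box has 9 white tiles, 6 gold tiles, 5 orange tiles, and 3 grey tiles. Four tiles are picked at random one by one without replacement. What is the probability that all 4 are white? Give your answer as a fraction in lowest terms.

Unordered draws without replacement: count favorable combinations over C(23,4).
Favorable = C(9,4) · C(6,0) · C(5,0) · C(3,0) = 126; total = C(23,4) = 8855.
P = 126/8855 = 18/1265 ≈ 0.0142.

18/1265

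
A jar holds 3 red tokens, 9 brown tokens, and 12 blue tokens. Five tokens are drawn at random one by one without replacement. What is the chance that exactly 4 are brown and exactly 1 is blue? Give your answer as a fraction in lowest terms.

Unordered draws without replacement: count favorable combinations over C(24,5).
Favorable = C(3,0) · C(9,4) · C(12,1) = 1512; total = C(24,5) = 42504.
P = 1512/42504 = 9/253 ≈ 0.0356.

9/253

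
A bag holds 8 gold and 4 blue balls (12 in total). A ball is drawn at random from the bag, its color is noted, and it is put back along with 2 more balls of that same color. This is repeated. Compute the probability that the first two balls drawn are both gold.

10/21

After a gold draw the bag holds 10 gold out of 14.
P = (8/12)·(10/14) = 10/21 ≈ 0.4762.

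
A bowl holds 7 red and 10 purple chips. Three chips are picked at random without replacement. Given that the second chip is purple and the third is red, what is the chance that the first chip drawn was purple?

3/5

P(first=purple and the second chip is purple and the third is red) = (10/17)·(9/16)·(7/15) = 21/136.
P(E) = Σ over first color = 7/68 + 21/136 = 35/136.
By Bayes, P(first=purple | E) = 21/136 / 35/136 = 3/5 ≈ 0.6000.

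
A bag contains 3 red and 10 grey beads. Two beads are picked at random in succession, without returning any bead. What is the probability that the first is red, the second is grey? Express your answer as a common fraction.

Multiply the conditional probability of each draw in order, without replacement, so each draw removes one from its color and from the total.
P = (3/13) · (10/12) = 5/26 ≈ 0.1923.

5/26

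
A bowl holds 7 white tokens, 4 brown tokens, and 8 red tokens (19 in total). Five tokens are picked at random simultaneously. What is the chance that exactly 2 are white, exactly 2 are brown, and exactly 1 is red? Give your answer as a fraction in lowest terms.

Unordered draws without replacement: count favorable combinations over C(19,5).
Favorable = C(7,2) · C(4,2) · C(8,1) = 1008; total = C(19,5) = 11628.
P = 1008/11628 = 28/323 ≈ 0.0867.

28/323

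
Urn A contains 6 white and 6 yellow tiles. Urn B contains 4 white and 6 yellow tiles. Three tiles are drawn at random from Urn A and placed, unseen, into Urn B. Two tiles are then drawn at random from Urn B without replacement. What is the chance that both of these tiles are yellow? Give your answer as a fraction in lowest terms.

181/572

Condition on how many of the transferred tiles are yellow (from Urn A: 6 yellow of 12; then Urn B has 13 total).
  0 yellow: C(6,0)C(6,3)/C(12,3) = 1/11; then P = C(6,2)/C(13,2) = 5/26
  1 yellow: C(6,1)C(6,2)/C(12,3) = 9/22; then P = C(7,2)/C(13,2) = 7/26
  2 yellow: C(6,2)C(6,1)/C(12,3) = 9/22; then P = C(8,2)/C(13,2) = 14/39
  3 yellow: C(6,3)C(6,0)/C(12,3) = 1/11; then P = C(9,2)/C(13,2) = 6/13
P(both yellow) = 181/572 ≈ 0.3164.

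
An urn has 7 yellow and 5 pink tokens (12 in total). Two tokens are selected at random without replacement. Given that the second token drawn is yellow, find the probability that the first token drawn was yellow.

P(first=yellow and the second token drawn is yellow) = (7/12)·(6/11) = 7/22.
P(the second token drawn is yellow) = Σ over first color = 7/22 + 35/132 = 7/12.
By Bayes, P(first=yellow | the second token drawn is yellow) = 7/22 / 7/12 = 6/11 ≈ 0.5455.

6/11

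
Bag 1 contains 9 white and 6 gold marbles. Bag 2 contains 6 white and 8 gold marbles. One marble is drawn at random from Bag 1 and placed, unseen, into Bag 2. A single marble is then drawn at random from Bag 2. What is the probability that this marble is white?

Condition on how many of the transferred marbles are white (from Bag 1: 9 white of 15; then Bag 2 has 15 total).
  0 white: C(9,0)C(6,1)/C(15,1) = 2/5; then P = 6/15
  1 white: C(9,1)C(6,0)/C(15,1) = 3/5; then P = 7/15
P(white from Bag 2) = 11/25 ≈ 0.4400.

11/25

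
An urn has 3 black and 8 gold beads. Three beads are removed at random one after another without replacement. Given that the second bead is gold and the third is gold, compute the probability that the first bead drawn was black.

1/3

P(first=black and the second bead is gold and the third is gold) = (3/11)·(8/10)·(7/9) = 28/165.
P(E) = Σ over first color = 28/165 + 56/165 = 28/55.
By Bayes, P(first=black | E) = 28/165 / 28/55 = 1/3 ≈ 0.3333.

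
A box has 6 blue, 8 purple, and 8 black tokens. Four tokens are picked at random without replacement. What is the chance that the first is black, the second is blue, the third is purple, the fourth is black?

Multiply the conditional probability of each draw in order, without replacement, so each draw removes one from its color and from the total.
P = (8/22) · (6/21) · (8/20) · (7/19) = 16/1045 ≈ 0.0153.

16/1045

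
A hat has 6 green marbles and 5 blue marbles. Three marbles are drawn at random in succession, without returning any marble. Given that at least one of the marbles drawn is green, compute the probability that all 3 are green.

P(all 3 green) = C(6,3)/C(11,3) = 4/33; P(at least one green) = 1 − C(5,3)/C(11,3) = 31/33.
Since 'all 3 green' ⊆ 'at least one green', P(all 3 | at least one) = 4/33 / 31/33 = 4/31 ≈ 0.1290.

4/31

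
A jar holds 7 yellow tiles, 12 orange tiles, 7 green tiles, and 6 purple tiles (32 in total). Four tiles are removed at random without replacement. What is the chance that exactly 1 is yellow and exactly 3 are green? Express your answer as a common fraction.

Unordered draws without replacement: count favorable combinations over C(32,4).
Favorable = C(7,1) · C(12,0) · C(7,3) · C(6,0) = 245; total = C(32,4) = 35960.
P = 245/35960 = 49/7192 ≈ 0.0068.

49/7192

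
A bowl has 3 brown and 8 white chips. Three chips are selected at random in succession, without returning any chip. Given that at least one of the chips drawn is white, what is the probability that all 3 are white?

P(all 3 white) = C(8,3)/C(11,3) = 56/165; P(at least one white) = 1 − C(3,3)/C(11,3) = 164/165.
Since 'all 3 white' ⊆ 'at least one white', P(all 3 | at least one) = 56/165 / 164/165 = 14/41 ≈ 0.3415.

14/41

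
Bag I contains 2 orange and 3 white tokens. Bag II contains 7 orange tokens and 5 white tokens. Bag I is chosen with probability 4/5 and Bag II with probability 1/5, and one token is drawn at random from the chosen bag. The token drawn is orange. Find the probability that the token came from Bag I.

P(orange | Bag I) = 2/5; P(orange | Bag II) = 7/12.
P(orange) = 4/5·2/5 + 1/5·7/12 = 131/300.
By Bayes' rule, P(Bag I | orange) = 8/25 / 131/300 = 96/131 ≈ 0.7328.

96/131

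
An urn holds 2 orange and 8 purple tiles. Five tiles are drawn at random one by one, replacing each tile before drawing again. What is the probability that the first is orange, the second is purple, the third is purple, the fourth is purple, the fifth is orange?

64/3125

Multiply the conditional probability of each draw in order, with replacement (the composition resets each draw).
P = (2/10) · (8/10) · (8/10) · (8/10) · (2/10) = 64/3125 ≈ 0.0205.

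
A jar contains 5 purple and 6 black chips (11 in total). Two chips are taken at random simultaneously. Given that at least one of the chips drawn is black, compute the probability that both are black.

1/3

P(both black) = C(6,2)/C(11,2) = 3/11; P(at least one black) = 1 − C(5,2)/C(11,2) = 9/11.
Since 'both black' ⊆ 'at least one black', P(both | at least one) = 3/11 / 9/11 = 1/3 ≈ 0.3333.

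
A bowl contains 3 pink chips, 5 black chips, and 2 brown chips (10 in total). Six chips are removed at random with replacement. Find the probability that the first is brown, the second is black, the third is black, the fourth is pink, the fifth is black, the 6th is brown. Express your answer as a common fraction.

3/2000

Multiply the conditional probability of each draw in order, with replacement (the composition resets each draw).
P = (2/10) · (5/10) · (5/10) · (3/10) · (5/10) · (2/10) = 3/2000 ≈ 0.0015.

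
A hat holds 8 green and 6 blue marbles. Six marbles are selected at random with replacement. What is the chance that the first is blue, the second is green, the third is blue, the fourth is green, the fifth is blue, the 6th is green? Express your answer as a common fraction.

1728/117649

Multiply the conditional probability of each draw in order, with replacement (the composition resets each draw).
P = (6/14) · (8/14) · (6/14) · (8/14) · (6/14) · (8/14) = 1728/117649 ≈ 0.0147.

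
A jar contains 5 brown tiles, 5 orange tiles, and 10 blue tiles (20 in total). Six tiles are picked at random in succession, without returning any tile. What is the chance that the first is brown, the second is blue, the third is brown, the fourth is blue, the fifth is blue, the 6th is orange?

Multiply the conditional probability of each draw in order, without replacement, so each draw removes one from its color and from the total.
P = (5/20) · (10/19) · (4/18) · (9/17) · (8/16) · (5/15) = 5/1938 ≈ 0.0026.

5/1938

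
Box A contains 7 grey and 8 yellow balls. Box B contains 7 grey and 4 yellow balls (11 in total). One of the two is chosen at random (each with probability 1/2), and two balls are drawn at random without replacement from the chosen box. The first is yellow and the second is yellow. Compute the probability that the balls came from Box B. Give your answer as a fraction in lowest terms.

9/31

P(E | Box A) = 4/15; P(E | Box B) = 6/55.
P(E) = 1/2·4/15 + 1/2·6/55 = 31/165.
By Bayes' rule, P(Box B | E) = 3/55 / 31/165 = 9/31 ≈ 0.2903.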